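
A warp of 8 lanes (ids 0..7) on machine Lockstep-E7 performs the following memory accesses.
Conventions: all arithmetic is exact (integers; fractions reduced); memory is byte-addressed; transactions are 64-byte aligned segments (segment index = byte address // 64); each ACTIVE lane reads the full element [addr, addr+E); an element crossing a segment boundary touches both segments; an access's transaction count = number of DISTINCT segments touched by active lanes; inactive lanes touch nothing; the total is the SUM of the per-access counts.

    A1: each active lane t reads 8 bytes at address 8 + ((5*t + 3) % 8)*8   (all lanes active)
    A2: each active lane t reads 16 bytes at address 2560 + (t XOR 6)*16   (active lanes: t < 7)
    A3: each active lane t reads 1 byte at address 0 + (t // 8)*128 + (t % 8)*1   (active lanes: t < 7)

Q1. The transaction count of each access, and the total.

A1: 2 transactions
A2: 2 transactions
A3: 1 transaction

Answer: 2,2,1; total 5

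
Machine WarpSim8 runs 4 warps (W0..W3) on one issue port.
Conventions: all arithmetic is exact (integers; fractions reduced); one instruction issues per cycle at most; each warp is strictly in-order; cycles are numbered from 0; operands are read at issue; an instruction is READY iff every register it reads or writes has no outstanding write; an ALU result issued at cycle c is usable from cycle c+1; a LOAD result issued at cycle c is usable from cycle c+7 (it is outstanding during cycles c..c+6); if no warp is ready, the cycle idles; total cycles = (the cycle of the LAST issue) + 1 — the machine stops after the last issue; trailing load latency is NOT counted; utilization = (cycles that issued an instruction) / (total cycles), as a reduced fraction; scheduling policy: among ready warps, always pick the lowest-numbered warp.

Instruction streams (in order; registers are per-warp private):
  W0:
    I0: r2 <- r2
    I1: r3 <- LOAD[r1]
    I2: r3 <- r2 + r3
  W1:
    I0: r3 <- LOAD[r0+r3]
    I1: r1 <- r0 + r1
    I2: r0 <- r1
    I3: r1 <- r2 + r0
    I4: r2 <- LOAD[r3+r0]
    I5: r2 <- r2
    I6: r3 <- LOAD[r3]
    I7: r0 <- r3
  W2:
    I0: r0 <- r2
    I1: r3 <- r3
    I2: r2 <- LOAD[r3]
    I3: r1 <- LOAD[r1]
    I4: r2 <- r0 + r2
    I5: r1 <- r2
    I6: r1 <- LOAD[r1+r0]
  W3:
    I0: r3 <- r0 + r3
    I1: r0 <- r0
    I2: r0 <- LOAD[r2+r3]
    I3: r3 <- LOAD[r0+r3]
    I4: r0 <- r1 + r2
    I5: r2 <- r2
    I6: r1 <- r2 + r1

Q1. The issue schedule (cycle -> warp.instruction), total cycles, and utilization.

cycle 0: W0.I0
cycle 1: W0.I1
cycle 2: W1.I0
cycle 3: W1.I1
cycle 4: W1.I2
cycle 5: W1.I3
cycle 6: W2.I0
cycle 7: W2.I1
cycle 8: W0.I2
cycle 9: W1.I4
cycle 10: W2.I2
cycle 11: W2.I3
cycle 12: W3.I0
cycle 13: W3.I1
cycle 14: W3.I2
cycle 15: idle
cycle 16: W1.I5
cycle 17: W1.I6
cycle 18: W2.I4
cycle 19: W2.I5
cycle 20: W2.I6
cycle 21: W3.I3
cycle 22: W3.I4
cycle 23: W3.I5
cycle 24: W1.I7
cycle 25: W3.I6

Answer: 26 cycles, utilization 25/26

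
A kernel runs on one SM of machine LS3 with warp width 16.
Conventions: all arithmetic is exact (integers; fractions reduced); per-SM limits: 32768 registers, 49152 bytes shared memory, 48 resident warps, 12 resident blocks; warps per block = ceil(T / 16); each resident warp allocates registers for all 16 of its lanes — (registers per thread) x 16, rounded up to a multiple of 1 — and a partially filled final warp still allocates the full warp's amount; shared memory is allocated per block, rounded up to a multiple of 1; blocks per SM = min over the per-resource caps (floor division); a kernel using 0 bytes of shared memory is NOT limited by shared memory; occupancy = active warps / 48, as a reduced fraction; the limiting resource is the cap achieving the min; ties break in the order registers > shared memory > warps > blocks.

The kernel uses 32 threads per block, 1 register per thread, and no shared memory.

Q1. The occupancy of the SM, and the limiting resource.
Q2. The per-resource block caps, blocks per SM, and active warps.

Answer: occupancy 1/2, limited by blocks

registers: 1024 blocks
shared memory: no limit (kernel uses none)
warps: 24 blocks
blocks: 12 blocks

Answer: 12 blocks, 24 active warps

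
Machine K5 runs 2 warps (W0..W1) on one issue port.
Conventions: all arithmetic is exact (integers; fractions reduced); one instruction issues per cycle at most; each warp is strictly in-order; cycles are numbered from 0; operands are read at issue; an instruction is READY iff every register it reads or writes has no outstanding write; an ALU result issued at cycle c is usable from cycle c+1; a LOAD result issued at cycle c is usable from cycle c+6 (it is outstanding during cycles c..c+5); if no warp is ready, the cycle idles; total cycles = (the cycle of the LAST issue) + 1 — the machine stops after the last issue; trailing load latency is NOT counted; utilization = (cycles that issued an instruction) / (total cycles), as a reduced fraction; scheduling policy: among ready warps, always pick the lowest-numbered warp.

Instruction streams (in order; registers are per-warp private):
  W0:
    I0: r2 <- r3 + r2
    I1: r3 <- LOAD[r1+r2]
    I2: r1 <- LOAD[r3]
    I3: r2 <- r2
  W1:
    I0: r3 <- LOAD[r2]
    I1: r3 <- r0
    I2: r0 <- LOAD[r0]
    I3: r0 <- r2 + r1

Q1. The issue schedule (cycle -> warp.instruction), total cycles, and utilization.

cycle 0: W0.I0
cycle 1: W0.I1
cycle 2: W1.I0
cycle 3: idle
cycle 4: idle
cycle 5: idle
cycle 6: idle
cycle 7: W0.I2
cycle 8: W0.I3
cycle 9: W1.I1
cycle 10: W1.I2
cycle 11: idle
cycle 12: idle
cycle 13: idle
cycle 14: idle
cycle 15: idle
cycle 16: W1.I3

Answer: 17 cycles, utilization 8/17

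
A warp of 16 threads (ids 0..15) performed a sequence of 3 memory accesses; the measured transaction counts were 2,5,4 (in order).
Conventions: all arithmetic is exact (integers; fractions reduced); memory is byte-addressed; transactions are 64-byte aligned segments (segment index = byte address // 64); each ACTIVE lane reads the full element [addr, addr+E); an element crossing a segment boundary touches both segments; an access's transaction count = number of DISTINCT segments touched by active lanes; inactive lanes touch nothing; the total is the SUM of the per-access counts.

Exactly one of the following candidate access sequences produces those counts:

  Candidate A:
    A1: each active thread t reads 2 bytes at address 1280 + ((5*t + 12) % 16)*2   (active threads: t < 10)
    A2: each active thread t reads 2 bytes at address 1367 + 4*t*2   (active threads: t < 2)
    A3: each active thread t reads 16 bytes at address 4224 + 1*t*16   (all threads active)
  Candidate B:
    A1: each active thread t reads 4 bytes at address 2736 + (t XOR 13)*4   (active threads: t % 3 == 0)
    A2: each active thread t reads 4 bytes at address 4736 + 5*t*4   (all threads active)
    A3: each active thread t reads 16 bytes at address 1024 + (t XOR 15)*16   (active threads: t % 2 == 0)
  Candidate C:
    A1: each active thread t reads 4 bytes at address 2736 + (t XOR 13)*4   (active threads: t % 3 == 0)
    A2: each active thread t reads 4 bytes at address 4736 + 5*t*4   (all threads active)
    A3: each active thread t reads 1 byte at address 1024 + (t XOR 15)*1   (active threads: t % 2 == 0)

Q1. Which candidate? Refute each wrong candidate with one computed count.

A: A1 gives 1 transaction, not 2
C: A3 gives 1 transaction, not 4
B: all counts match (2,5,4)

Answer: B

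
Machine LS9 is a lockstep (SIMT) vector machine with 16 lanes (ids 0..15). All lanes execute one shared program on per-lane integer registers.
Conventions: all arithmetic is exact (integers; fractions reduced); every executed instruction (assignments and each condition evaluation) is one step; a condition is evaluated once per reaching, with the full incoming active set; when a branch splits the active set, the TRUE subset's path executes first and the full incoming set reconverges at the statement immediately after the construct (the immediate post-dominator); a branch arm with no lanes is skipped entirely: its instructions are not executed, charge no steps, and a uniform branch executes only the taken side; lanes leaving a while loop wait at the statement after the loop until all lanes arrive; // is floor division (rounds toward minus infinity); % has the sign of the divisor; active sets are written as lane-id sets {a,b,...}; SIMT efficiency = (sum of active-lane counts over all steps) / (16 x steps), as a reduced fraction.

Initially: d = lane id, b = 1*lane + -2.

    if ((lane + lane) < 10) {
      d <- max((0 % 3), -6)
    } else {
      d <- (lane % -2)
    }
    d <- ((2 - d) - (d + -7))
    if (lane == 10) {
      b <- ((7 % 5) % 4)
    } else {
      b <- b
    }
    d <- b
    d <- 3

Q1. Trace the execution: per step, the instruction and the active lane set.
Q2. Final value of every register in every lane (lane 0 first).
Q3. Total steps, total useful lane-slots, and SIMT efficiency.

step 0: eval ((lane + lane) < 10)    {0,1,2,3,4,5,6,7,8,9,10,11,12,13,14,15}
step 1: d <- max((0 % 3), -6)        {0,1,2,3,4}
step 2: d <- (lane % -2)             {5,6,7,8,9,10,11,12,13,14,15}
step 3: d <- ((2 - d) - (d + -7))    {0,1,2,3,4,5,6,7,8,9,10,11,12,13,14,15}
step 4: eval (lane == 10)            {0,1,2,3,4,5,6,7,8,9,10,11,12,13,14,15}
step 5: b <- ((7 % 5) % 4)           {10}
step 6: b <- b                       {0,1,2,3,4,5,6,7,8,9,11,12,13,14,15}
step 7: d <- b                       {0,1,2,3,4,5,6,7,8,9,10,11,12,13,14,15}
step 8: d <- 3                       {0,1,2,3,4,5,6,7,8,9,10,11,12,13,14,15}

Answer: 9 steps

d: 3,3,3,3,3,3,3,3,3,3,3,3,3,3,3,3
b: -2,-1,0,1,2,3,4,5,6,7,2,9,10,11,12,13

steps = 9; useful = 112; efficiency = 112/144 = 7/9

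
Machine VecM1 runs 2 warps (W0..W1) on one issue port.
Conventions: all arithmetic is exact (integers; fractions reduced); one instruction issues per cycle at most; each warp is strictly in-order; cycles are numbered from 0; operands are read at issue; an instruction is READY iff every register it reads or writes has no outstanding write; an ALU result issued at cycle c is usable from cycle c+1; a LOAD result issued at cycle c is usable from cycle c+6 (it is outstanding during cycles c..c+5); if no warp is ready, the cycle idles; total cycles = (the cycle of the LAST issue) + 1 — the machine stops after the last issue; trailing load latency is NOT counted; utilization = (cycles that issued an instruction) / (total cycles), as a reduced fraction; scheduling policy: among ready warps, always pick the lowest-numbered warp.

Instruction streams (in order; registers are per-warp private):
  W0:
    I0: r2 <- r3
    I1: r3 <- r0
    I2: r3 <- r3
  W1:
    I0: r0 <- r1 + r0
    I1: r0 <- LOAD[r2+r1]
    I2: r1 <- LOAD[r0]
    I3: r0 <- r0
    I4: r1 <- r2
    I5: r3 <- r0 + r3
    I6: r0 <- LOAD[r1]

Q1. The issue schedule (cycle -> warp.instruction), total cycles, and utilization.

cycle 0: W0.I0
cycle 1: W0.I1
cycle 2: W0.I2
cycle 3: W1.I0
cycle 4: W1.I1
cycle 5: idle
cycle 6: idle
cycle 7: idle
cycle 8: idle
cycle 9: idle
cycle 10: W1.I2
cycle 11: W1.I3
cycle 12: idle
cycle 13: idle
cycle 14: idle
cycle 15: idle
cycle 16: W1.I4
cycle 17: W1.I5
cycle 18: W1.I6

Answer: 19 cycles, utilization 10/19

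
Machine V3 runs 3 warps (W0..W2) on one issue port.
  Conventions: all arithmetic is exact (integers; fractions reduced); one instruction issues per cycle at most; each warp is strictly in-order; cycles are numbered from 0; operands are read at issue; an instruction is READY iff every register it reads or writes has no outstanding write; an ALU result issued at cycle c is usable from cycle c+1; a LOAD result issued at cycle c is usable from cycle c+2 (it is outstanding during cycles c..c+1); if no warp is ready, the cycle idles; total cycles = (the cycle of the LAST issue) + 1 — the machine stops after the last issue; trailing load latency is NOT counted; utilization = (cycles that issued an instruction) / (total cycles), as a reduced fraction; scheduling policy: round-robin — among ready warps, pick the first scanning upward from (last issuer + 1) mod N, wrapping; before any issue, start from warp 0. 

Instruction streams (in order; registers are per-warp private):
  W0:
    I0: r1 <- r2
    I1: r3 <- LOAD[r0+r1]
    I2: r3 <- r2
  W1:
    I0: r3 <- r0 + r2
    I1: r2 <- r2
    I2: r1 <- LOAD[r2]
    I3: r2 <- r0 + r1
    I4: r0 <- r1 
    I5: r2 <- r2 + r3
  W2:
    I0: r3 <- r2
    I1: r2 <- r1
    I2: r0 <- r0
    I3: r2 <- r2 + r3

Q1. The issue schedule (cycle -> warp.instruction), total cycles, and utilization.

cycle 0: W0.I0
cycle 1: W1.I0
cycle 2: W2.I0
cycle 3: W0.I1
cycle 4: W1.I1
cycle 5: W2.I1
cycle 6: W0.I2
cycle 7: W1.I2
cycle 8: W2.I2
cycle 9: W1.I3
cycle 10: W2.I3
cycle 11: W1.I4
cycle 12: W1.I5

Answer: 13 cycles, utilization 1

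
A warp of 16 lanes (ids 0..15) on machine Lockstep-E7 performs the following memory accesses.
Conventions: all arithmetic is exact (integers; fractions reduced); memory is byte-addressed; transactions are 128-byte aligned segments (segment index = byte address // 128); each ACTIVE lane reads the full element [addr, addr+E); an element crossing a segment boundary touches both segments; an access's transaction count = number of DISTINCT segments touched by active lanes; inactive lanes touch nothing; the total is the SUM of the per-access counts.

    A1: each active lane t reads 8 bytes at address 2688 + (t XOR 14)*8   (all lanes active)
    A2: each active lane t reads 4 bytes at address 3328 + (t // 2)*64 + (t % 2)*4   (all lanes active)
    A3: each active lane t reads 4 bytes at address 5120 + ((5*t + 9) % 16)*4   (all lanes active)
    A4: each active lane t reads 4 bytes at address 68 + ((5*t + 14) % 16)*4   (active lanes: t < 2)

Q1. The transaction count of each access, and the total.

A1: 1 transaction
A2: 4 transactions
A3: 1 transaction
A4: 1 transaction

Answer: 1,4,1,1; total 7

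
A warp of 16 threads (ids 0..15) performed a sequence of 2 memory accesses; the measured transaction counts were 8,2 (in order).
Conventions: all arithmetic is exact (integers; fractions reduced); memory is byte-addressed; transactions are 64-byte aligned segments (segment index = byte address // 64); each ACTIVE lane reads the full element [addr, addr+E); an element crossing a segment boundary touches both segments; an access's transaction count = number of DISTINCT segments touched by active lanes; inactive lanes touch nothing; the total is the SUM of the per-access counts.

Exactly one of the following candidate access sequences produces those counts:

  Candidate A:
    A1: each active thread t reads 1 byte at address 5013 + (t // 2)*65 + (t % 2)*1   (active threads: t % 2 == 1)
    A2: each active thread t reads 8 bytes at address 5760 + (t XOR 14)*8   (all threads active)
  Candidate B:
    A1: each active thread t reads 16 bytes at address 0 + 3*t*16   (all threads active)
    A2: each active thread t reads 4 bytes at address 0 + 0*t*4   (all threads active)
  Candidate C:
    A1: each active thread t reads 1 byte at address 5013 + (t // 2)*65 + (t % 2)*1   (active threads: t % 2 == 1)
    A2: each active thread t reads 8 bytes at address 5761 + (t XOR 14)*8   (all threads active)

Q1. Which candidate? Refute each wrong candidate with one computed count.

B: A1 gives 12 transactions, not 8
C: A2 gives 3 transactions, not 2
A: all counts match (8,2)

Answer: A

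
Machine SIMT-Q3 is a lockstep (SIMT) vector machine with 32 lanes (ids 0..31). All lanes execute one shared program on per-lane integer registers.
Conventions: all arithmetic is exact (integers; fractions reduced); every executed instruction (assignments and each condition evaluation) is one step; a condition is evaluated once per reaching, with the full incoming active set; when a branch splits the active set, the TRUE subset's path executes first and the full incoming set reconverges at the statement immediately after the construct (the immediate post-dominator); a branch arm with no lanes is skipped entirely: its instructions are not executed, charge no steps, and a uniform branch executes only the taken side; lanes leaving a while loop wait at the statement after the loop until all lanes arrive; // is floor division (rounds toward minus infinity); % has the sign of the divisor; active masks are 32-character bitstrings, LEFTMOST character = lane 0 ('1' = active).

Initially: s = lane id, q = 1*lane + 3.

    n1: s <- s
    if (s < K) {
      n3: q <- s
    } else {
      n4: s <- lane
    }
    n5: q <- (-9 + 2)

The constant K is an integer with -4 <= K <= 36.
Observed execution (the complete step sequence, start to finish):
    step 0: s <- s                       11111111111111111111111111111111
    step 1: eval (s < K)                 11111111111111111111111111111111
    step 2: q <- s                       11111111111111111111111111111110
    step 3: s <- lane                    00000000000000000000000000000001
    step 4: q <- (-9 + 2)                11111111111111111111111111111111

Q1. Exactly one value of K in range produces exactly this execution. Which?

Answer: K = 31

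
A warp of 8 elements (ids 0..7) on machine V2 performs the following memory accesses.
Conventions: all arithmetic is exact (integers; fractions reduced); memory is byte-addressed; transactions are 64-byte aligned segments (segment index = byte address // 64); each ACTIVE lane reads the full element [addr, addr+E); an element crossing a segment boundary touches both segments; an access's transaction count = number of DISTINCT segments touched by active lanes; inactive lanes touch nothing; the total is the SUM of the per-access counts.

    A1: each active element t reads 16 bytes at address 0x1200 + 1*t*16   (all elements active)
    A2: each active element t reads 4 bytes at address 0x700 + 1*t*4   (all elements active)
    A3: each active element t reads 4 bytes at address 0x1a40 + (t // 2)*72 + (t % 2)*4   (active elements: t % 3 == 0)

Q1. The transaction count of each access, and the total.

A1: 2 transactions
A2: 1 transaction
A3: 3 transactions

Answer: 2,1,3; total 6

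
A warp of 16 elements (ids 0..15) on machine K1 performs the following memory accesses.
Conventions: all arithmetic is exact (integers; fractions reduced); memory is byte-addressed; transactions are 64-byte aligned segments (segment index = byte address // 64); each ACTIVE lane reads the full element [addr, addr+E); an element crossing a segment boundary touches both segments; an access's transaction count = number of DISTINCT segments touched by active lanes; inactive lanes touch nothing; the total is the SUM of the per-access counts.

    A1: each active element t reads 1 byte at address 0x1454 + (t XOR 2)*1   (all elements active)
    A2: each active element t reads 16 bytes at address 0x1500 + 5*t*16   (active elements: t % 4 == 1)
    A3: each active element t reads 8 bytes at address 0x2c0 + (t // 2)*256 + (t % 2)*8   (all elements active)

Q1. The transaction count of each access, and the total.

A1: 1 transaction
A2: 4 transactions
A3: 8 transactions

Answer: 1,4,8; total 13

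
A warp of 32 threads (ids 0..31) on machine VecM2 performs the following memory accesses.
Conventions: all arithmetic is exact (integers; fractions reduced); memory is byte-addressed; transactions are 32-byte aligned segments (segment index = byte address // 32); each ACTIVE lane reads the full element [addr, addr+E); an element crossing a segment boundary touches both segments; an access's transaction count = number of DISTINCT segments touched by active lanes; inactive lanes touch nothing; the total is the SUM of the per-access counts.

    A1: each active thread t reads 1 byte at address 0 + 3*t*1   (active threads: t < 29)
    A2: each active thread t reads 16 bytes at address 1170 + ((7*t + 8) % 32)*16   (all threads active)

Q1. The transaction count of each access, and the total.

A1: 3 transactions
A2: 17 transactions

Answer: 3,17; total 20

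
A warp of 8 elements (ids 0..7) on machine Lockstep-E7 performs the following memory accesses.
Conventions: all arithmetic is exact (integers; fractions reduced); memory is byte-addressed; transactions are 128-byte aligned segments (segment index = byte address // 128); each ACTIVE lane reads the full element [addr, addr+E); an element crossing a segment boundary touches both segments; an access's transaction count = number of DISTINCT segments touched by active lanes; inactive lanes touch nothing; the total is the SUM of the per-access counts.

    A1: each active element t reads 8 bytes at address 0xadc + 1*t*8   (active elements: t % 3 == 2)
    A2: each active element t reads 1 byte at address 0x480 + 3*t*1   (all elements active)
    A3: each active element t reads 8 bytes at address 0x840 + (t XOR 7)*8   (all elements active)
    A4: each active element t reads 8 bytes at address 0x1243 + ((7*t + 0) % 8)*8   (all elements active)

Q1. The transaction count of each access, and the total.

A1: 2 transactions
A2: 1 transaction
A3: 1 transaction
A4: 2 transactions

Answer: 2,1,1,2; total 6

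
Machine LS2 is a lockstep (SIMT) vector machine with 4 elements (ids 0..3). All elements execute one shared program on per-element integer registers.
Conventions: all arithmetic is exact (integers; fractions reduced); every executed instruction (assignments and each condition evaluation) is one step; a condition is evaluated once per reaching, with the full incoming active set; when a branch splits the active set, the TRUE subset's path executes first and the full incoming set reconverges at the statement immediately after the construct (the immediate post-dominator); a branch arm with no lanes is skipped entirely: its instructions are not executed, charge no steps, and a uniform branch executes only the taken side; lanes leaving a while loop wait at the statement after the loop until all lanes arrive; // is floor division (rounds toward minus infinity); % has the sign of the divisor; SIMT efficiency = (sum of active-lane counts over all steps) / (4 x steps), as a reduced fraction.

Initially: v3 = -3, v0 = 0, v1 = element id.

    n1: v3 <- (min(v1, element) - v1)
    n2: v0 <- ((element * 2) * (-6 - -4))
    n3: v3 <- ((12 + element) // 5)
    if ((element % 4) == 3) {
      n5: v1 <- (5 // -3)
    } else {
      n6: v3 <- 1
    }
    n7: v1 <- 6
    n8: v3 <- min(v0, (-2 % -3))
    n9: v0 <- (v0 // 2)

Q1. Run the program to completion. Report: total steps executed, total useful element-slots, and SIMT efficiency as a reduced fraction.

Answer: 9 steps, 32 useful, 8/9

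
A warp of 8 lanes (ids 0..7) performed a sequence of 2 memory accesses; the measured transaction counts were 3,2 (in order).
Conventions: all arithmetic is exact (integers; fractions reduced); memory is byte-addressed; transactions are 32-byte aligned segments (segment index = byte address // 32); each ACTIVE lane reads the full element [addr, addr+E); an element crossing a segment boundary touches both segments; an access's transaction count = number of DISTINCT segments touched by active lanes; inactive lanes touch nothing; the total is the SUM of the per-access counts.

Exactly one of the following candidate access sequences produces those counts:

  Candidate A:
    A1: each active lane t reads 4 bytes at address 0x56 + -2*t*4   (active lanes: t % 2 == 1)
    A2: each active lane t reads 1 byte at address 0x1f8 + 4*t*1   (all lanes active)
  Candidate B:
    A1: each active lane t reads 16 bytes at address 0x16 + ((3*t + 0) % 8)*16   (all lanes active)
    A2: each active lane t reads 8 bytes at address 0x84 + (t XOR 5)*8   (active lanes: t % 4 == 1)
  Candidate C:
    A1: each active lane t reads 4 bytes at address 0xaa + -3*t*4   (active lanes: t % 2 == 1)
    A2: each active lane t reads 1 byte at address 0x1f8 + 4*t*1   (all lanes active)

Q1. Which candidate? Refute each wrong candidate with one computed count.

B: A1 gives 5 transactions, not 3
C: A1 gives 4 transactions, not 3
A: all counts match (3,2)

Answer: A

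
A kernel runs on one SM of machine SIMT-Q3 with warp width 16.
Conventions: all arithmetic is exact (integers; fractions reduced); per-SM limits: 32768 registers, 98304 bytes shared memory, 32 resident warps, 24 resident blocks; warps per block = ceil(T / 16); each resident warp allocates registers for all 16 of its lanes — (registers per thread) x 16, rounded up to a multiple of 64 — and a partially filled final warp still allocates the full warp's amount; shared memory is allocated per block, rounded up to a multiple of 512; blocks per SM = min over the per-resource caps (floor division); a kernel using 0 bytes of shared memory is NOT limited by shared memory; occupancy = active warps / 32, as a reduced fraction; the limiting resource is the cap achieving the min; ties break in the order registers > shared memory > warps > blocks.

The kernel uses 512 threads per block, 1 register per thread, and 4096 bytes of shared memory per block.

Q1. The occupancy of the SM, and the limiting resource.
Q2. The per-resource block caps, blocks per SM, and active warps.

Answer: occupancy 1, limited by warps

registers: 16 blocks
shared memory: 24 blocks
warps: 1 block
blocks: 24 blocks

Answer: 1 block, 32 active warps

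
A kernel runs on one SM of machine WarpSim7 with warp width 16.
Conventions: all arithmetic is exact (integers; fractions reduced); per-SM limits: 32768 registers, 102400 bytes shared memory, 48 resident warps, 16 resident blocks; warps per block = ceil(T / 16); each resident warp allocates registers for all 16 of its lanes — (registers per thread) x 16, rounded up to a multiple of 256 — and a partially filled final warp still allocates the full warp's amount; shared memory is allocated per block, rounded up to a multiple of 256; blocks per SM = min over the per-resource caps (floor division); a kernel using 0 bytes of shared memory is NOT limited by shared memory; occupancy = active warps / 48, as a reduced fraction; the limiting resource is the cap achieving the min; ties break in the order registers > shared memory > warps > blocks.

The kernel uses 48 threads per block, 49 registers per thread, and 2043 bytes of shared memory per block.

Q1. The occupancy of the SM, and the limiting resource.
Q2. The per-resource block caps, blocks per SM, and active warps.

Answer: occupancy 5/8, limited by registers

registers: 10 blocks
shared memory: 50 blocks
warps: 16 blocks
blocks: 16 blocks

Answer: 10 blocks, 30 active warps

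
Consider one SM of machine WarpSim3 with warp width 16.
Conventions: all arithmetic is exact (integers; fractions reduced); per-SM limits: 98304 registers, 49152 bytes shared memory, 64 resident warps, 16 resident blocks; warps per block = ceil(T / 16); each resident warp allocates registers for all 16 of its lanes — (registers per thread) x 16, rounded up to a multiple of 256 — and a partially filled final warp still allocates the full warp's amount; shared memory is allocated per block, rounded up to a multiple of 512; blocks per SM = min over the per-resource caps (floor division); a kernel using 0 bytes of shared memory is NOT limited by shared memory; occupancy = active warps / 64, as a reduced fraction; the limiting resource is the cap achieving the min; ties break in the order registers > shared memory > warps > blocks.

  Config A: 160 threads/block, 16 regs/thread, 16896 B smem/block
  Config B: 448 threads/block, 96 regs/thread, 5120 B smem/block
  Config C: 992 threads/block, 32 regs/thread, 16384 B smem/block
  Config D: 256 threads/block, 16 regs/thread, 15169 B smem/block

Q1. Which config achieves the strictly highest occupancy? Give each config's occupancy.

occupancies: A 5/16, B 7/8, C 31/32, D 3/4

Answer: C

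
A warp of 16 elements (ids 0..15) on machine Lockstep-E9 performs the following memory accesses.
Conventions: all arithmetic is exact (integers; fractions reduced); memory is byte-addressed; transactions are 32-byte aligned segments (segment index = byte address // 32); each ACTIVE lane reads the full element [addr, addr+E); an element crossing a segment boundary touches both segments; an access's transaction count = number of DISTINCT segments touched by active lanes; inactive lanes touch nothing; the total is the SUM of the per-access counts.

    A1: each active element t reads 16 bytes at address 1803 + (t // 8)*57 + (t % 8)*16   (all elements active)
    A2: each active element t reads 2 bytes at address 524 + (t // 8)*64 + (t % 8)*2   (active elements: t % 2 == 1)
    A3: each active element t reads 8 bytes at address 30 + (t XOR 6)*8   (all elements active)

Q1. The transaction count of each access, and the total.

A1: 7 transactions
A2: 2 transactions
A3: 5 transactions

Answer: 7,2,5; total 14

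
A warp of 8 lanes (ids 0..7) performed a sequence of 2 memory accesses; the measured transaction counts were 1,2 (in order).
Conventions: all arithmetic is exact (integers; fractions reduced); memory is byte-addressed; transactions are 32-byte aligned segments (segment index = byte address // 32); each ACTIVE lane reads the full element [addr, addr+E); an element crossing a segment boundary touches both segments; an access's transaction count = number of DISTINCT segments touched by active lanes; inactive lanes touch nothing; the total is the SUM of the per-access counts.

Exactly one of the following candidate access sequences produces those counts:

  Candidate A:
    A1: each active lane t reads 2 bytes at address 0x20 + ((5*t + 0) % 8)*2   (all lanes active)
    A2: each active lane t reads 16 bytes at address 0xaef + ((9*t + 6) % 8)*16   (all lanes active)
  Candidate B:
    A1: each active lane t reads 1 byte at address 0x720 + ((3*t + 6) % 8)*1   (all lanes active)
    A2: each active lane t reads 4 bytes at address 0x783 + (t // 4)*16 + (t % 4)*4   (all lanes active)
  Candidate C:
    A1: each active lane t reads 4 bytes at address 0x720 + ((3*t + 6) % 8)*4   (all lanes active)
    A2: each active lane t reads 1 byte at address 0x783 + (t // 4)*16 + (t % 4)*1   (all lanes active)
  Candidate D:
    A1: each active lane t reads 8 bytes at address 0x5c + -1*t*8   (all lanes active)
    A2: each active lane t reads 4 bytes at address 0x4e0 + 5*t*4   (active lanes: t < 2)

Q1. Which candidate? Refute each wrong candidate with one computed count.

A: A2 gives 5 transactions, not 2
C: A2 gives 1 transaction, not 2
D: A1 gives 3 transactions, not 1
B: all counts match (1,2)

Answer: B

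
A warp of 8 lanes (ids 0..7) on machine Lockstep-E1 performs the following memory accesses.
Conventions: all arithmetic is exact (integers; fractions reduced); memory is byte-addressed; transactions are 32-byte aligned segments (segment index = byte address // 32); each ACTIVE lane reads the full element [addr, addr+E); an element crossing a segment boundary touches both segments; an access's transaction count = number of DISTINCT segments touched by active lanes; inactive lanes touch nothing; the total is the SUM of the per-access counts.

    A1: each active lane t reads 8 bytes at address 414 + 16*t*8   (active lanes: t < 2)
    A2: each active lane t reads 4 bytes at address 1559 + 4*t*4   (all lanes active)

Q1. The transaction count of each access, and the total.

A1: 4 transactions
A2: 5 transactions

Answer: 4,5; total 9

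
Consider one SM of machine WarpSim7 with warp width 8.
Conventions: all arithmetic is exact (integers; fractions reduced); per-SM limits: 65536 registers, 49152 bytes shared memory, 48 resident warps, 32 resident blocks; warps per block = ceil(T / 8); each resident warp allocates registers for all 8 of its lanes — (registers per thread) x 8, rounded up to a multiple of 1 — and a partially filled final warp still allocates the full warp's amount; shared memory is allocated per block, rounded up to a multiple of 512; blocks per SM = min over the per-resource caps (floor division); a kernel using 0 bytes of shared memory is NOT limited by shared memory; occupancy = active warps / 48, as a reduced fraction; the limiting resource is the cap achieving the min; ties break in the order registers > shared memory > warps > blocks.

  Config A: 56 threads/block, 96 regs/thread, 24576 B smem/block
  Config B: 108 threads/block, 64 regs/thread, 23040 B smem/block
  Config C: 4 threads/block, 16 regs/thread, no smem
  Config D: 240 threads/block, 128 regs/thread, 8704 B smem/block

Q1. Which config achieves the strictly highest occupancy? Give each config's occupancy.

occupancies: A 7/24, B 7/12, C 2/3, D 5/8

Answer: C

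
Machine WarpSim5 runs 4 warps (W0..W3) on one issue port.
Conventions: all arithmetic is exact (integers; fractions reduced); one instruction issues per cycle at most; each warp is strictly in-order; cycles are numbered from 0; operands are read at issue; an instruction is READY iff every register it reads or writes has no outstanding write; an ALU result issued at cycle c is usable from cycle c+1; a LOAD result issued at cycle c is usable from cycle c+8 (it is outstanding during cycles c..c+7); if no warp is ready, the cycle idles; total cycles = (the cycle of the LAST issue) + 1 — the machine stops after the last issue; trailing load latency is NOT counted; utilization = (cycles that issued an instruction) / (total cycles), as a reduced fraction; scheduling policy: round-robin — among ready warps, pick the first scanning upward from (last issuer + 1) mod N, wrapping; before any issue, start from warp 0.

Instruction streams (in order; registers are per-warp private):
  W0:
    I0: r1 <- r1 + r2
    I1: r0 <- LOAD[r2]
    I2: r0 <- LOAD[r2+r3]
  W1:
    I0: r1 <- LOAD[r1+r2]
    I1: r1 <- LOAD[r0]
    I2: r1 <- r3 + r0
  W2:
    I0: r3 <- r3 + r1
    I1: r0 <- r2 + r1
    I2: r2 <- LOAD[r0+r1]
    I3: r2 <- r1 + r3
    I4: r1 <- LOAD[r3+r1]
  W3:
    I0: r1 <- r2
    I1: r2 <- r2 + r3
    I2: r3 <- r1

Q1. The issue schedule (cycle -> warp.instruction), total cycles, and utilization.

cycle 0: W0.I0
cycle 1: W1.I0
cycle 2: W2.I0
cycle 3: W3.I0
cycle 4: W0.I1
cycle 5: W2.I1
cycle 6: W3.I1
cycle 7: W2.I2
cycle 8: W3.I2
cycle 9: W1.I1
cycle 10: idle
cycle 11: idle
cycle 12: W0.I2
cycle 13: idle
cycle 14: idle
cycle 15: W2.I3
cycle 16: W2.I4
cycle 17: W1.I2

Answer: 18 cycles, utilization 7/9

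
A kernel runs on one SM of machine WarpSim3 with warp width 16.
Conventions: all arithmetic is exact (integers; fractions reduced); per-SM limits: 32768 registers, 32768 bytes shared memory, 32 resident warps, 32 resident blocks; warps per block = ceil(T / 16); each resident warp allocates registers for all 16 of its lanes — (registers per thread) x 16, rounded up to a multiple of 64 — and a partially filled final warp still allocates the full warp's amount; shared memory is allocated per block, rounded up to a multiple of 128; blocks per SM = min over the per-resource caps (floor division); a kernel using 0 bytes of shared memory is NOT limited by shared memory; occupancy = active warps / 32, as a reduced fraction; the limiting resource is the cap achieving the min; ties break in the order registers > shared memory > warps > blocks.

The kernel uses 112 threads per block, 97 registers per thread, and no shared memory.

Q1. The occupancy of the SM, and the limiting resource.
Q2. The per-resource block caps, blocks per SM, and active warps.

Answer: occupancy 7/16, limited by registers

registers: 2 blocks
shared memory: no limit (kernel uses none)
warps: 4 blocks
blocks: 32 blocks

Answer: 2 blocks, 14 active warps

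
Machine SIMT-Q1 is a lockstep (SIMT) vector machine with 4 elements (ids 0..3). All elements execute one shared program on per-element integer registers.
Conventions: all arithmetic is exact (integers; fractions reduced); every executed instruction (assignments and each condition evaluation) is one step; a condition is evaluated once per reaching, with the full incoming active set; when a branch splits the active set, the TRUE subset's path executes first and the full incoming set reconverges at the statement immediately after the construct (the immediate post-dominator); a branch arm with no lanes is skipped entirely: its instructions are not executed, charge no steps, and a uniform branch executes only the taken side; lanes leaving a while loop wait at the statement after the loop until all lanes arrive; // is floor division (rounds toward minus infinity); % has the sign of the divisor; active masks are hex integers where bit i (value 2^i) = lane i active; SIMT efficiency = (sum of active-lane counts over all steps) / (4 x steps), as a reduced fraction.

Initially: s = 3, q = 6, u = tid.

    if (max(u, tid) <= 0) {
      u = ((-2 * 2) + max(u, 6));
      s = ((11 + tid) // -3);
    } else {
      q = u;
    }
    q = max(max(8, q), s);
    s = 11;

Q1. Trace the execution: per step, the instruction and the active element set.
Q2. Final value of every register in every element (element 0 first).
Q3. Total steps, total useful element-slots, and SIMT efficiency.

step 0: eval (max(u, tid) <= 0)      0xf
step 1: u <- ((-2 * 2) + max(u, 6))  0x1
step 2: s <- ((11 + tid) // -3)      0x1
step 3: q <- u                       0xe
step 4: q <- max(max(8, q), s)       0xf
step 5: s <- 11                      0xf

Answer: 6 steps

s: 11,11,11,11
q: 8,8,8,8
u: 2,1,2,3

steps = 6; useful = 17; efficiency = 17/24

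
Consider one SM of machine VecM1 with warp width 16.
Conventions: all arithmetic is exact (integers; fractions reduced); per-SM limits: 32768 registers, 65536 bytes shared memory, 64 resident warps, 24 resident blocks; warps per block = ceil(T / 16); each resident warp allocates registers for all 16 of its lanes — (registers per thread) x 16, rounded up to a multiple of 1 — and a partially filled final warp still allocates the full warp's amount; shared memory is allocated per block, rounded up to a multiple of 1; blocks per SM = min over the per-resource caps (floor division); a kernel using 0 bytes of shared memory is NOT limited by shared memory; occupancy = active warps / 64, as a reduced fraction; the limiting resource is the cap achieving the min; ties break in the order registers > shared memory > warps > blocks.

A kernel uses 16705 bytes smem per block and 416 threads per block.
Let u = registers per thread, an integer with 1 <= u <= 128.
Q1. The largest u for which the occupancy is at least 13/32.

Answer: u = 78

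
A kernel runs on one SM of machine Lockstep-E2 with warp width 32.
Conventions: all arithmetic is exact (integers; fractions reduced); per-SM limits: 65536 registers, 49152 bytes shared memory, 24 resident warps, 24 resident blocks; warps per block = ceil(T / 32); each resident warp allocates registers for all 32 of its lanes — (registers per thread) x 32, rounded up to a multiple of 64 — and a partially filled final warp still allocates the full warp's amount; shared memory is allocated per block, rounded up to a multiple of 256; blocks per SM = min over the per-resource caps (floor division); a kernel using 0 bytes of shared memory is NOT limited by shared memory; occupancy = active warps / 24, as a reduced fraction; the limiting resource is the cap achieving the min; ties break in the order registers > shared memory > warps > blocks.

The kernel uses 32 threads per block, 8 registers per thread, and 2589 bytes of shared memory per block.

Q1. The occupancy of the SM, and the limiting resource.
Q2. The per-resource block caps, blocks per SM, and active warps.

Answer: occupancy 17/24, limited by shared memory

registers: 256 blocks
shared memory: 17 blocks
warps: 24 blocks
blocks: 24 blocks

Answer: 17 blocks, 17 active warps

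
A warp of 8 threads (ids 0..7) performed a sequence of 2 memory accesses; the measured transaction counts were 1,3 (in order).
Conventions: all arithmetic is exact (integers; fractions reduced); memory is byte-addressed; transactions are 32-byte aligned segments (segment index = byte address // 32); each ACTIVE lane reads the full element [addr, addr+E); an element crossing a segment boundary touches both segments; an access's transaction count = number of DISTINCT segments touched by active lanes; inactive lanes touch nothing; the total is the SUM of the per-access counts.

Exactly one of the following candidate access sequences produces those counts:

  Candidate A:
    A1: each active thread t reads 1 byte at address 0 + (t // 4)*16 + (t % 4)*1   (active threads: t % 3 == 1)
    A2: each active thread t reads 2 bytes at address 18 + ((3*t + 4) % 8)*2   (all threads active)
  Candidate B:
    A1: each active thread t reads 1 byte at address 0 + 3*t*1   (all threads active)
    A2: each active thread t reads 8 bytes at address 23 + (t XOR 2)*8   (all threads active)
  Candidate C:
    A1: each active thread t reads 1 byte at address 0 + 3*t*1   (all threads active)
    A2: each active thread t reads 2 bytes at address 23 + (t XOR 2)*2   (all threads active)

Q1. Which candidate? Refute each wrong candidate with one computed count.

A: A2 gives 2 transactions, not 3
C: A2 gives 2 transactions, not 3
B: all counts match (1,3)

Answer: B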